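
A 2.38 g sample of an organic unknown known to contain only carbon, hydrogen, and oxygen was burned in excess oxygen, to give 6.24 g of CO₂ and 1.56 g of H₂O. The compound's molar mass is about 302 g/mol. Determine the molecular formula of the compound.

mol C = 6.24 g CO₂ ÷ 44.009 g/mol = 0.1418 mol
mol H = 2 × 1.56 g H₂O ÷ 18.015 g/mol = 0.1732 mol
mass O = 2.38 − (1.703 + 0.1746) = 0.5024 g → mol O = 0.5024 ÷ 15.999 = 0.03140 mol
Divide by the smallest (0.03140 mol): C 4.515, H 5.515, O 1.000
Multiplying each by 2 gives whole numbers: C 9.03, H 11.03, O 2.00
Empirical formula: C9H11O2
Empirical-formula mass = 151.19 g/mol; 302 ÷ 151.19 ≈ 2, so the molecular formula is C18H22O4.

C18H22O4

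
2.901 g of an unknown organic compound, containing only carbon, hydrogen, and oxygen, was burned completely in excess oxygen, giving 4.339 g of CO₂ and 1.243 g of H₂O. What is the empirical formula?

mol C = 4.339 g CO₂ ÷ 44.009 g/mol = 0.098593 mol
mol H = 2 × 1.243 g H₂O ÷ 18.015 g/mol = 0.13800 mol
mass O = 2.901 − (1.1842 + 0.13910) = 1.5777 g → mol O = 1.5777 ÷ 15.999 = 0.098612 mol
Divide by the smallest (0.098593 mol): C 1.000, H 1.400, O 1.000
Multiplying each by 5 gives whole numbers: C 5.00, H 7.00, O 5.00

C5H7O5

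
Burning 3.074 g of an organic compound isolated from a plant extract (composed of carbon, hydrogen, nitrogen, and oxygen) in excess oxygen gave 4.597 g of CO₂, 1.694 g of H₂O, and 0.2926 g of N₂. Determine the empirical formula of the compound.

C5H9NO4

mol C = 4.597 g CO₂ ÷ 44.009 g/mol = 0.10446 mol
mol H = 2 × 1.694 g H₂O ÷ 18.015 g/mol = 0.18807 mol
mol N = 2 × 0.2926 g N₂ ÷ 28.014 g/mol = 0.020890 mol
mass O = 3.074 − (1.2546 + 0.18957 + 0.29260) = 1.3372 g → mol O = 1.3372 ÷ 15.999 = 0.083581 mol
Divide by the smallest (0.020890 mol): C 5.000, H 9.003, N 1.000, O 4.001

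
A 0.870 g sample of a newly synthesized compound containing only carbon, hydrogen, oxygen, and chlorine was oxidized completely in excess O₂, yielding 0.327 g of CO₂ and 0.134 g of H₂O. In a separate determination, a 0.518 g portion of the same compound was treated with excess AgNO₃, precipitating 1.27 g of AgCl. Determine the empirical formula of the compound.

mol C = 0.327 g CO₂ ÷ 44.009 g/mol = 0.007430 mol
mol H = 2 × 0.134 g H₂O ÷ 18.015 g/mol = 0.01488 mol
From the AgCl data: mol Cl per gram of compound = (1.27 ÷ 143.318) ÷ 0.518 = 0.01711 mol/g, so in the 0.870 g combustion sample mol Cl = 0.01488 mol
mass O = 0.870 − (0.08925 + 0.01500 + 0.5276) = 0.2382 g → mol O = 0.2382 ÷ 15.999 = 0.01489 mol
Divide by the smallest (0.007430 mol): C 1.000, H 2.002, Cl 2.003, O 2.003

CH2Cl2O2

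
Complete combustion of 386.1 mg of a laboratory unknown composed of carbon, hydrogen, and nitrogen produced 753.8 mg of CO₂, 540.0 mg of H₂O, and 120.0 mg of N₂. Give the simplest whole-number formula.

mol C = 0.7538 g CO₂ ÷ 44.009 g/mol = 0.017128 mol
mol H = 2 × 0.5400 g H₂O ÷ 18.015 g/mol = 0.059950 mol
mol N = 2 × 0.1200 g N₂ ÷ 28.014 g/mol = 0.0085671 mol
Divide by the smallest (0.0085671 mol): C 1.999, H 6.998, N 1.000

C2H7N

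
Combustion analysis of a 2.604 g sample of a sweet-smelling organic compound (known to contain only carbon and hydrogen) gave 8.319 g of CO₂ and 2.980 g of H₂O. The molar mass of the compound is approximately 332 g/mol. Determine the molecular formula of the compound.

C24H42

mol C = 8.319 g CO₂ ÷ 44.009 g/mol = 0.18903 mol
mol H = 2 × 2.980 g H₂O ÷ 18.015 g/mol = 0.33084 mol
Divide by the smallest (0.18903 mol): C 1.000, H 1.750
Multiplying each by 4 gives whole numbers: C 4.00, H 7.00
Empirical formula: C4H7
Empirical-formula mass = 55.10 g/mol; 332 ÷ 55.10 ≈ 6, so the molecular formula is C24H42.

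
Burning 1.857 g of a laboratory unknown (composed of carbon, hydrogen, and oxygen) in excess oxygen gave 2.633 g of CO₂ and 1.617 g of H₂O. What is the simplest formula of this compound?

mol C = 2.633 g CO₂ ÷ 44.009 g/mol = 0.059829 mol
mol H = 2 × 1.617 g H₂O ÷ 18.015 g/mol = 0.17952 mol
mass O = 1.857 − (0.71860 + 0.18095) = 0.95744 g → mol O = 0.95744 ÷ 15.999 = 0.059844 mol
Divide by the smallest (0.059829 mol): C 1.000, H 3.001, O 1.000

CH3O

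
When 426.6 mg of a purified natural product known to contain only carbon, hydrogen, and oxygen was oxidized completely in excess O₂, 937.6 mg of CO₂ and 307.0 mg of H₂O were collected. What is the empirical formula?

mol C = 0.9376 g CO₂ ÷ 44.009 g/mol = 0.021305 mol
mol H = 2 × 0.3070 g H₂O ÷ 18.015 g/mol = 0.034083 mol
mass O = 0.4266 − (0.25589 + 0.034355) = 0.13635 g → mol O = 0.13635 ÷ 15.999 = 0.0085226 mol
Divide by the smallest (0.0085226 mol): C 2.500, H 3.999, O 1.000
Multiplying each by 2 gives whole numbers: C 5.00, H 8.00, O 2.00

C5H8O2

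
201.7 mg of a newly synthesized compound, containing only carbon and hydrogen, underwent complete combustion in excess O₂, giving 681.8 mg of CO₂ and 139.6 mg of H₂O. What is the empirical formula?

mol C = 0.6818 g CO₂ ÷ 44.009 g/mol = 0.015492 mol
mol H = 2 × 0.1396 g H₂O ÷ 18.015 g/mol = 0.015498 mol
Divide by the smallest (0.015492 mol): C 1.000, H 1.000

CH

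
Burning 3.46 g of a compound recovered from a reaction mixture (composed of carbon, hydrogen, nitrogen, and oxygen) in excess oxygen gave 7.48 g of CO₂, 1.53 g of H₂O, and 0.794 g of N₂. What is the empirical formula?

mol C = 7.48 g CO₂ ÷ 44.009 g/mol = 0.1700 mol
mol H = 2 × 1.53 g H₂O ÷ 18.015 g/mol = 0.1699 mol
mol N = 2 × 0.794 g N₂ ÷ 28.014 g/mol = 0.05669 mol
mass O = 3.46 − (2.041 + 0.1712 + 0.7940) = 0.4533 g → mol O = 0.4533 ÷ 15.999 = 0.02833 mol
Divide by the smallest (0.02833 mol): C 5.998, H 5.995, N 2.001, O 1.000

C6H6N2O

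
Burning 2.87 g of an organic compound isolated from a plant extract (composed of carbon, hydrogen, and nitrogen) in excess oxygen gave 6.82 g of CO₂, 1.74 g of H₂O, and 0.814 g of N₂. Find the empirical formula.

C8H10N3

mol C = 6.82 g CO₂ ÷ 44.009 g/mol = 0.1550 mol
mol H = 2 × 1.74 g H₂O ÷ 18.015 g/mol = 0.1932 mol
mol N = 2 × 0.814 g N₂ ÷ 28.014 g/mol = 0.05811 mol
Divide by the smallest (0.05811 mol): C 2.667, H 3.324, N 1.000
Multiplying each by 3 gives whole numbers: C 8.00, H 9.97, N 3.00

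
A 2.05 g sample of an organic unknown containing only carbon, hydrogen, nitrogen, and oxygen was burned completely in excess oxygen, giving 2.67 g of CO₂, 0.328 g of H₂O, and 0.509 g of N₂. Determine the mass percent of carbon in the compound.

35.5%

mol C = 2.67 g CO₂ ÷ 44.009 g/mol = 0.06067 mol
mol H = 2 × 0.328 g H₂O ÷ 18.015 g/mol = 0.03641 mol
mol N = 2 × 0.509 g N₂ ÷ 28.014 g/mol = 0.03634 mol
mass O = 2.05 − (0.7287 + 0.03671 + 0.5090) = 0.7756 g → mol O = 0.7756 ÷ 15.999 = 0.04848 mol
mass % C = 0.7287 g ÷ 2.05 g × 100%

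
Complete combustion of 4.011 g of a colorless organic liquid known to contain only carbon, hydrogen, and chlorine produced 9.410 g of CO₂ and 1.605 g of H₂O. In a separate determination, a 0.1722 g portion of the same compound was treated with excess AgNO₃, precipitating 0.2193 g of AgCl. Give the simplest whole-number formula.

mol C = 9.410 g CO₂ ÷ 44.009 g/mol = 0.21382 mol
mol H = 2 × 1.605 g H₂O ÷ 18.015 g/mol = 0.17818 mol
From the AgCl data: mol Cl per gram of compound = (0.2193 ÷ 143.318) ÷ 0.1722 = 0.0088860 mol/g, so in the 4.011 g combustion sample mol Cl = 0.035642 mol
Divide by the smallest (0.035642 mol): C 5.999, H 4.999, Cl 1.000

C6H5Cl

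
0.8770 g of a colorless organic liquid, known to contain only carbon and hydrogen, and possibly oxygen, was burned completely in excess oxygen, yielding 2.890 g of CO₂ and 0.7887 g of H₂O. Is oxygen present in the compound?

no

mol C = 2.890 g CO₂ ÷ 44.009 g/mol = 0.065668 mol
mol H = 2 × 0.7887 g H₂O ÷ 18.015 g/mol = 0.087560 mol
C and H together account for 0.87700 g — essentially the entire 0.8770 g sample — so the compound contains no oxygen.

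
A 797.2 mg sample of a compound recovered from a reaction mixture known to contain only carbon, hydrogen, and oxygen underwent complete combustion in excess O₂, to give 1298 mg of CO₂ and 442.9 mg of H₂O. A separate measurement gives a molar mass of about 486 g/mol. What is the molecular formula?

C18H30O15

mol C = 1.298 g CO₂ ÷ 44.009 g/mol = 0.029494 mol
mol H = 2 × 0.4429 g H₂O ÷ 18.015 g/mol = 0.049170 mol
mass O = 0.7972 − (0.35425 + 0.049563) = 0.39338 g → mol O = 0.39338 ÷ 15.999 = 0.024588 mol
Divide by the smallest (0.024588 mol): C 1.200, H 2.000, O 1.000
Multiplying each by 5 gives whole numbers: C 6.00, H 10.00, O 5.00
Empirical formula: C6H10O5
Empirical-formula mass = 162.14 g/mol; 486 ÷ 162.14 ≈ 3, so the molecular formula is C18H30O15.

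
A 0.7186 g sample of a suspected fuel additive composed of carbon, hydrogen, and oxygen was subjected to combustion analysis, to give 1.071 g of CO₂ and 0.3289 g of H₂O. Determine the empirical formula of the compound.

C2H3O2

mol C = 1.071 g CO₂ ÷ 44.009 g/mol = 0.024336 mol
mol H = 2 × 0.3289 g H₂O ÷ 18.015 g/mol = 0.036514 mol
mass O = 0.7186 − (0.29230 + 0.036806) = 0.38950 g → mol O = 0.38950 ÷ 15.999 = 0.024345 mol
Divide by the smallest (0.024336 mol): C 1.000, H 1.500, O 1.000
Multiplying each by 2 gives whole numbers: C 2.00, H 3.00, O 2.00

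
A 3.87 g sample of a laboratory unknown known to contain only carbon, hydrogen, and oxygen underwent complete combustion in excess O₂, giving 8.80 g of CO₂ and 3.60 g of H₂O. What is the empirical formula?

C3H6O

mol C = 8.80 g CO₂ ÷ 44.009 g/mol = 0.2000 mol
mol H = 2 × 3.60 g H₂O ÷ 18.015 g/mol = 0.3997 mol
mass O = 3.87 − (2.402 + 0.4029) = 1.065 g → mol O = 1.065 ÷ 15.999 = 0.06659 mol
Divide by the smallest (0.06659 mol): C 3.003, H 6.002, O 1.000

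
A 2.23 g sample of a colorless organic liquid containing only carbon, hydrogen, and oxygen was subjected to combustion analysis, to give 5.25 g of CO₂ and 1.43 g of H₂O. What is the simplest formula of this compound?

mol C = 5.25 g CO₂ ÷ 44.009 g/mol = 0.1193 mol
mol H = 2 × 1.43 g H₂O ÷ 18.015 g/mol = 0.1588 mol
mass O = 2.23 − (1.433 + 0.1600) = 0.6371 g → mol O = 0.6371 ÷ 15.999 = 0.03982 mol
Divide by the smallest (0.03982 mol): C 2.996, H 3.987, O 1.000

C3H4O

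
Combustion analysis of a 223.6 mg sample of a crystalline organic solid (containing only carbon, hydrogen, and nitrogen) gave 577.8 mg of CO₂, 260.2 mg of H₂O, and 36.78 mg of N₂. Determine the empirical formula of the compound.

mol C = 0.5778 g CO₂ ÷ 44.009 g/mol = 0.013129 mol
mol H = 2 × 0.2602 g H₂O ÷ 18.015 g/mol = 0.028887 mol
mol N = 2 × 0.03678 g N₂ ÷ 28.014 g/mol = 0.0026258 mol
Divide by the smallest (0.0026258 mol): C 5.000, H 11.001, N 1.000

C5H11N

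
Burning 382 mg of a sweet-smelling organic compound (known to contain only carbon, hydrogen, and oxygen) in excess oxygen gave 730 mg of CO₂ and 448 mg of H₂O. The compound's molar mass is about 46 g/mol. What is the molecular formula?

C2H6O

mol C = 0.730 g CO₂ ÷ 44.009 g/mol = 0.01659 mol
mol H = 2 × 0.448 g H₂O ÷ 18.015 g/mol = 0.04974 mol
mass O = 0.382 − (0.1992 + 0.05013) = 0.1326 g → mol O = 0.1326 ÷ 15.999 = 0.008290 mol
Divide by the smallest (0.008290 mol): C 2.001, H 5.999, O 1.000
Empirical formula: C2H6O
Empirical-formula mass = 46.07 g/mol; 46 ÷ 46.07 ≈ 1, so the molecular formula is C2H6O.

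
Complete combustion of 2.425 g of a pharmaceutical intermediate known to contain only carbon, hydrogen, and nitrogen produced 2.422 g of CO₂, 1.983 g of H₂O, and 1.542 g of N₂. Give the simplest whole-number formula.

CH4N2

mol C = 2.422 g CO₂ ÷ 44.009 g/mol = 0.055034 mol
mol H = 2 × 1.983 g H₂O ÷ 18.015 g/mol = 0.22015 mol
mol N = 2 × 1.542 g N₂ ÷ 28.014 g/mol = 0.11009 mol
Divide by the smallest (0.055034 mol): C 1.000, H 4.000, N 2.000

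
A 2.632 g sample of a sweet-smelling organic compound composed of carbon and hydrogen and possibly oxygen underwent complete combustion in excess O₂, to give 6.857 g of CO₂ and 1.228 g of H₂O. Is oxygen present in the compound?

mol C = 6.857 g CO₂ ÷ 44.009 g/mol = 0.15581 mol
mol H = 2 × 1.228 g H₂O ÷ 18.015 g/mol = 0.13633 mol
C and H account for only 2.0088 g of the 2.632 g sample; the remaining 0.62316 g must be oxygen.

yes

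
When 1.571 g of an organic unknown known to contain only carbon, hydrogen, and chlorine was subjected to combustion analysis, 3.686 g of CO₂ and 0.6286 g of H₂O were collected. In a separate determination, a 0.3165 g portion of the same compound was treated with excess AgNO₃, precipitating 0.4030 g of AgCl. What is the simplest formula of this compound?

mol C = 3.686 g CO₂ ÷ 44.009 g/mol = 0.083756 mol
mol H = 2 × 0.6286 g H₂O ÷ 18.015 g/mol = 0.069786 mol
From the AgCl data: mol Cl per gram of compound = (0.4030 ÷ 143.318) ÷ 0.3165 = 0.0088845 mol/g, so in the 1.571 g combustion sample mol Cl = 0.013957 mol
Divide by the smallest (0.013957 mol): C 6.001, H 5.000, Cl 1.000

C6H5Cl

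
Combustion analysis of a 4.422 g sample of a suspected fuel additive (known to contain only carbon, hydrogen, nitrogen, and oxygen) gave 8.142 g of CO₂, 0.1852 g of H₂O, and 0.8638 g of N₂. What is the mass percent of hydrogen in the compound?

0.47%

mol C = 8.142 g CO₂ ÷ 44.009 g/mol = 0.18501 mol
mol H = 2 × 0.1852 g H₂O ÷ 18.015 g/mol = 0.020561 mol
mol N = 2 × 0.8638 g N₂ ÷ 28.014 g/mol = 0.061669 mol
mass O = 4.422 − (2.2221 + 0.020725 + 0.86380) = 1.3153 g → mol O = 1.3153 ÷ 15.999 = 0.082214 mol
mass % H = 0.020725 g ÷ 4.422 g × 100%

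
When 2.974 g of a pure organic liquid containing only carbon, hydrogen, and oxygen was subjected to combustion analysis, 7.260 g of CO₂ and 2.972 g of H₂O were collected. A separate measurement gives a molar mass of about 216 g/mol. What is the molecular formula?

mol C = 7.260 g CO₂ ÷ 44.009 g/mol = 0.16497 mol
mol H = 2 × 2.972 g H₂O ÷ 18.015 g/mol = 0.32995 mol
mass O = 2.974 − (1.9814 + 0.33259) = 0.66000 g → mol O = 0.66000 ÷ 15.999 = 0.041253 mol
Divide by the smallest (0.041253 mol): C 3.999, H 7.998, O 1.000
Empirical formula: C4H8O
Empirical-formula mass = 72.11 g/mol; 216 ÷ 72.11 ≈ 3, so the molecular formula is C12H24O3.

C12H24O3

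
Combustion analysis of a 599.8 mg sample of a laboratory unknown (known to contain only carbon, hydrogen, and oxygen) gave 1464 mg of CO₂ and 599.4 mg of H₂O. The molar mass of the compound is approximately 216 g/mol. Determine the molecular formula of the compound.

mol C = 1.464 g CO₂ ÷ 44.009 g/mol = 0.033266 mol
mol H = 2 × 0.5994 g H₂O ÷ 18.015 g/mol = 0.066545 mol
mass O = 0.5998 − (0.39956 + 0.067077) = 0.13317 g → mol O = 0.13317 ÷ 15.999 = 0.0083234 mol
Divide by the smallest (0.0083234 mol): C 3.997, H 7.995, O 1.000
Empirical formula: C4H8O
Empirical-formula mass = 72.11 g/mol; 216 ÷ 72.11 ≈ 3, so the molecular formula is C12H24O3.

C12H24O3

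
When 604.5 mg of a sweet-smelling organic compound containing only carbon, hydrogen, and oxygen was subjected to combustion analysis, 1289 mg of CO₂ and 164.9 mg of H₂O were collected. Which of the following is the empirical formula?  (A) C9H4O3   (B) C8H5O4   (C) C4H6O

mol C = 1.289 g CO₂ ÷ 44.009 g/mol = 0.029289 mol
mol H = 2 × 0.1649 g H₂O ÷ 18.015 g/mol = 0.018307 mol
mass O = 0.6045 − (0.35180 + 0.018453) = 0.23425 g → mol O = 0.23425 ÷ 15.999 = 0.014642 mol
Divide by the smallest (0.014642 mol): C 2.000, H 1.250, O 1.000
Multiplying each by 4 gives whole numbers: C 8.00, H 5.00, O 4.00

(B) C8H5O4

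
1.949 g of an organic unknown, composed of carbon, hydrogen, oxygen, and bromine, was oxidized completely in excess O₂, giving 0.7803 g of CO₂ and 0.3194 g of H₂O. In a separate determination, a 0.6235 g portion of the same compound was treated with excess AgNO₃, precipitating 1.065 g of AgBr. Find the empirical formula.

CH2BrO

mol C = 0.7803 g CO₂ ÷ 44.009 g/mol = 0.017730 mol
mol H = 2 × 0.3194 g H₂O ÷ 18.015 g/mol = 0.035459 mol
From the AgBr data: mol Br per gram of compound = (1.065 ÷ 187.772) ÷ 0.6235 = 0.0090967 mol/g, so in the 1.949 g combustion sample mol Br = 0.017729 mol
mass O = 1.949 − (0.21296 + 0.035743 + 1.4167) = 0.28365 g → mol O = 0.28365 ÷ 15.999 = 0.017729 mol
Divide by the smallest (0.017729 mol): C 1.000, H 2.000, Br 1.000, O 1.000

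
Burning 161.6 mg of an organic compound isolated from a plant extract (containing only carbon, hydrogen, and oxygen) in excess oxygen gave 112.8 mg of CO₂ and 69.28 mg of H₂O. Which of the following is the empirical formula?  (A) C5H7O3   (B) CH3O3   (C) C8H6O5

(B) CH3O3

mol C = 0.1128 g CO₂ ÷ 44.009 g/mol = 0.0025631 mol
mol H = 2 × 0.06928 g H₂O ÷ 18.015 g/mol = 0.0076914 mol
mass O = 0.1616 − (0.030786 + 0.0077529) = 0.12306 g → mol O = 0.12306 ÷ 15.999 = 0.0076918 mol
Divide by the smallest (0.0025631 mol): C 1.000, H 3.001, O 3.001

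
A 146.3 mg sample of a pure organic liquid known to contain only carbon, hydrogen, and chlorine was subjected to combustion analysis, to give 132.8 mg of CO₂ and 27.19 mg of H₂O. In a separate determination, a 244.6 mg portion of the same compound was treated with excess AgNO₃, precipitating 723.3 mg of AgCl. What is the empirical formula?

CHCl

mol C = 0.1328 g CO₂ ÷ 44.009 g/mol = 0.0030176 mol
mol H = 2 × 0.02719 g H₂O ÷ 18.015 g/mol = 0.0030186 mol
From the AgCl data: mol Cl per gram of compound = (0.7233 ÷ 143.318) ÷ 0.2446 = 0.020633 mol/g, so in the 0.1463 g combustion sample mol Cl = 0.0030186 mol
Divide by the smallest (0.0030176 mol): C 1.000, H 1.000, Cl 1.000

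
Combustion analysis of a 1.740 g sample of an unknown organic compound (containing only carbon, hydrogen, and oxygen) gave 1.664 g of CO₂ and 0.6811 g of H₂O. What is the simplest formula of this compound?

CH2O2

mol C = 1.664 g CO₂ ÷ 44.009 g/mol = 0.037810 mol
mol H = 2 × 0.6811 g H₂O ÷ 18.015 g/mol = 0.075615 mol
mass O = 1.740 − (0.45414 + 0.076220) = 1.2096 g → mol O = 1.2096 ÷ 15.999 = 0.075607 mol
Divide by the smallest (0.037810 mol): C 1.000, H 2.000, O 2.000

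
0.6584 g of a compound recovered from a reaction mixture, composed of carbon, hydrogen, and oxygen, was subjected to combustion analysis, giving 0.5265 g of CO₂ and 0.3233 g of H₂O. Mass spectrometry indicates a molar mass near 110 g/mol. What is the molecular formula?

C2H6O5

mol C = 0.5265 g CO₂ ÷ 44.009 g/mol = 0.011963 mol
mol H = 2 × 0.3233 g H₂O ÷ 18.015 g/mol = 0.035892 mol
mass O = 0.6584 − (0.14369 + 0.036179) = 0.47853 g → mol O = 0.47853 ÷ 15.999 = 0.029910 mol
Divide by the smallest (0.011963 mol): C 1.000, H 3.000, O 2.500
Multiplying each by 2 gives whole numbers: C 2.00, H 6.00, O 5.00
Empirical formula: C2H6O5
Empirical-formula mass = 110.06 g/mol; 110 ÷ 110.06 ≈ 1, so the molecular formula is C2H6O5.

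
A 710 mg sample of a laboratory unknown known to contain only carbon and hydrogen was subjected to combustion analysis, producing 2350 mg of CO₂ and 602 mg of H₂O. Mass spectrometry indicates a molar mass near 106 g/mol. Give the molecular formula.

mol C = 2.35 g CO₂ ÷ 44.009 g/mol = 0.05340 mol
mol H = 2 × 0.602 g H₂O ÷ 18.015 g/mol = 0.06683 mol
Divide by the smallest (0.05340 mol): C 1.000, H 1.252
Multiplying each by 4 gives whole numbers: C 4.00, H 5.01
Empirical formula: C4H5
Empirical-formula mass = 53.08 g/mol; 106 ÷ 53.08 ≈ 2, so the molecular formula is C8H10.

C8H10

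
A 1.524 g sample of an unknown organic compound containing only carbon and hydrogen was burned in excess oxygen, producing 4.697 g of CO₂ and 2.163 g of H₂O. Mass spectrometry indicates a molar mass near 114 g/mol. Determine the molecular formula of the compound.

mol C = 4.697 g CO₂ ÷ 44.009 g/mol = 0.10673 mol
mol H = 2 × 2.163 g H₂O ÷ 18.015 g/mol = 0.24013 mol
Divide by the smallest (0.10673 mol): C 1.000, H 2.250
Multiplying each by 4 gives whole numbers: C 4.00, H 9.00
Empirical formula: C4H9
Empirical-formula mass = 57.12 g/mol; 114 ÷ 57.12 ≈ 2, so the molecular formula is C8H18.

C8H18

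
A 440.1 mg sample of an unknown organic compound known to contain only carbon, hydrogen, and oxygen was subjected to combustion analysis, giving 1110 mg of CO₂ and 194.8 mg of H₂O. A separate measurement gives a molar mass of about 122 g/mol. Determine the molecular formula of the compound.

C7H6O2

mol C = 1.110 g CO₂ ÷ 44.009 g/mol = 0.025222 mol
mol H = 2 × 0.1948 g H₂O ÷ 18.015 g/mol = 0.021626 mol
mass O = 0.4401 − (0.30294 + 0.021799) = 0.11536 g → mol O = 0.11536 ÷ 15.999 = 0.0072103 mol
Divide by the smallest (0.0072103 mol): C 3.498, H 2.999, O 1.000
Multiplying each by 2 gives whole numbers: C 7.00, H 6.00, O 2.00
Empirical formula: C7H6O2
Empirical-formula mass = 122.12 g/mol; 122 ÷ 122.12 ≈ 1, so the molecular formula is C7H6O2.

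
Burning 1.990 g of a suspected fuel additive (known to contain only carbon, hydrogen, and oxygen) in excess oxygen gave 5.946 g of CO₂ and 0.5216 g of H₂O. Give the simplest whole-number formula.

C7H3O

mol C = 5.946 g CO₂ ÷ 44.009 g/mol = 0.13511 mol
mol H = 2 × 0.5216 g H₂O ÷ 18.015 g/mol = 0.057907 mol
mass O = 1.990 − (1.6228 + 0.058371) = 0.30884 g → mol O = 0.30884 ÷ 15.999 = 0.019304 mol
Divide by the smallest (0.019304 mol): C 6.999, H 3.000, O 1.000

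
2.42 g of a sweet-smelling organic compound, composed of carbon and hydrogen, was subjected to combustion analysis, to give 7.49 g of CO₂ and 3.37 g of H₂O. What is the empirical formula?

mol C = 7.49 g CO₂ ÷ 44.009 g/mol = 0.1702 mol
mol H = 2 × 3.37 g H₂O ÷ 18.015 g/mol = 0.3741 mol
Divide by the smallest (0.1702 mol): C 1.000, H 2.198
Multiplying each by 5 gives whole numbers: C 5.00, H 10.99

C5H11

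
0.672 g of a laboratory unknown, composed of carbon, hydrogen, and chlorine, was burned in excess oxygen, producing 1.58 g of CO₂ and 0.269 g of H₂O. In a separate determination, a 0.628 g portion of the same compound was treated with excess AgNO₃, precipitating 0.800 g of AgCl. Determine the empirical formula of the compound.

C6H5Cl

mol C = 1.58 g CO₂ ÷ 44.009 g/mol = 0.03590 mol
mol H = 2 × 0.269 g H₂O ÷ 18.015 g/mol = 0.02986 mol
From the AgCl data: mol Cl per gram of compound = (0.800 ÷ 143.318) ÷ 0.628 = 0.008889 mol/g, so in the 0.672 g combustion sample mol Cl = 0.005973 mol
Divide by the smallest (0.005973 mol): C 6.011, H 5.000, Cl 1.000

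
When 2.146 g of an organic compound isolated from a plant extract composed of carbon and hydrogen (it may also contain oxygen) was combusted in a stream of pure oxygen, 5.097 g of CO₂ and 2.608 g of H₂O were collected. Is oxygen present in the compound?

mol C = 5.097 g CO₂ ÷ 44.009 g/mol = 0.11582 mol
mol H = 2 × 2.608 g H₂O ÷ 18.015 g/mol = 0.28954 mol
C and H account for only 1.6829 g of the 2.146 g sample; the remaining 0.46307 g must be oxygen.

yes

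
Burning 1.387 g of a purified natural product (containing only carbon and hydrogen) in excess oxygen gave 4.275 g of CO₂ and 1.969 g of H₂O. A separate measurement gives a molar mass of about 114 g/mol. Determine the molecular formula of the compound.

mol C = 4.275 g CO₂ ÷ 44.009 g/mol = 0.097139 mol
mol H = 2 × 1.969 g H₂O ÷ 18.015 g/mol = 0.21860 mol
Divide by the smallest (0.097139 mol): C 1.000, H 2.250
Multiplying each by 4 gives whole numbers: C 4.00, H 9.00
Empirical formula: C4H9
Empirical-formula mass = 57.12 g/mol; 114 ÷ 57.12 ≈ 2, so the molecular formula is C8H18.

C8H18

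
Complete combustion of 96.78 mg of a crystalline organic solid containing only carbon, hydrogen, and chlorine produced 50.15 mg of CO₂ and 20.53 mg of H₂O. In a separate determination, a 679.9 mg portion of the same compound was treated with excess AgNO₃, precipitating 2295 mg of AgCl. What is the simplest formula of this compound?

CH2Cl2

mol C = 0.05015 g CO₂ ÷ 44.009 g/mol = 0.0011395 mol
mol H = 2 × 0.02053 g H₂O ÷ 18.015 g/mol = 0.0022792 mol
From the AgCl data: mol Cl per gram of compound = (2.295 ÷ 143.318) ÷ 0.6799 = 0.023552 mol/g, so in the 0.09678 g combustion sample mol Cl = 0.0022794 mol
Divide by the smallest (0.0011395 mol): C 1.000, H 2.000, Cl 2.000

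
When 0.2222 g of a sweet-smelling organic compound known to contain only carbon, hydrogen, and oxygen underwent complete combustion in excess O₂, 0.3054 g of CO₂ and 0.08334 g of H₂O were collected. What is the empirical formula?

C6H8O7

mol C = 0.3054 g CO₂ ÷ 44.009 g/mol = 0.0069395 mol
mol H = 2 × 0.08334 g H₂O ÷ 18.015 g/mol = 0.0092523 mol
mass O = 0.2222 − (0.083350 + 0.0093263) = 0.12952 g → mol O = 0.12952 ÷ 15.999 = 0.0080957 mol
Divide by the smallest (0.0069395 mol): C 1.000, H 1.333, O 1.167
Multiplying each by 6 gives whole numbers: C 6.00, H 8.00, O 7.00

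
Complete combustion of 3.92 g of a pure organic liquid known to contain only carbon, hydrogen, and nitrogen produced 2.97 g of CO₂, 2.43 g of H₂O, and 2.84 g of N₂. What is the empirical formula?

mol C = 2.97 g CO₂ ÷ 44.009 g/mol = 0.06749 mol
mol H = 2 × 2.43 g H₂O ÷ 18.015 g/mol = 0.2698 mol
mol N = 2 × 2.84 g N₂ ÷ 28.014 g/mol = 0.2028 mol
Divide by the smallest (0.06749 mol): C 1.000, H 3.997, N 3.004

CH4N3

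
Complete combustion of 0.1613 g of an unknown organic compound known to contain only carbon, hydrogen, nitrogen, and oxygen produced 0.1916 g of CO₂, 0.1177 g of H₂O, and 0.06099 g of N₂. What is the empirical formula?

C2H6N2O

mol C = 0.1916 g CO₂ ÷ 44.009 g/mol = 0.0043537 mol
mol H = 2 × 0.1177 g H₂O ÷ 18.015 g/mol = 0.013067 mol
mol N = 2 × 0.06099 g N₂ ÷ 28.014 g/mol = 0.0043543 mol
mass O = 0.1613 − (0.052292 + 0.013171 + 0.060990) = 0.034847 g → mol O = 0.034847 ÷ 15.999 = 0.0021781 mol
Divide by the smallest (0.0021781 mol): C 1.999, H 5.999, N 1.999, O 1.000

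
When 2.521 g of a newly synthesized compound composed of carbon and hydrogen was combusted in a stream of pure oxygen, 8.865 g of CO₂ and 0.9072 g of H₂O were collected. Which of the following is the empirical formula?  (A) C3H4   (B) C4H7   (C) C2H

mol C = 8.865 g CO₂ ÷ 44.009 g/mol = 0.20144 mol
mol H = 2 × 0.9072 g H₂O ÷ 18.015 g/mol = 0.10072 mol
Divide by the smallest (0.10072 mol): C 2.000, H 1.000

(C) C2H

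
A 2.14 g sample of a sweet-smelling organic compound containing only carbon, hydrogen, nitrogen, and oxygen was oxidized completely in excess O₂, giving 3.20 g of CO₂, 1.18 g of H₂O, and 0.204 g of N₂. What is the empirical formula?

mol C = 3.20 g CO₂ ÷ 44.009 g/mol = 0.07271 mol
mol H = 2 × 1.18 g H₂O ÷ 18.015 g/mol = 0.1310 mol
mol N = 2 × 0.204 g N₂ ÷ 28.014 g/mol = 0.01456 mol
mass O = 2.14 − (0.8733 + 0.1320 + 0.2040) = 0.9306 g → mol O = 0.9306 ÷ 15.999 = 0.05817 mol
Divide by the smallest (0.01456 mol): C 4.993, H 8.995, N 1.000, O 3.994

C5H9NO4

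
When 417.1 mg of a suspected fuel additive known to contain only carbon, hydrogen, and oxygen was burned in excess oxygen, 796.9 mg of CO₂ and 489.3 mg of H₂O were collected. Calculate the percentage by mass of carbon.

mol C = 0.7969 g CO₂ ÷ 44.009 g/mol = 0.018108 mol
mol H = 2 × 0.4893 g H₂O ÷ 18.015 g/mol = 0.054321 mol
mass O = 0.4171 − (0.21749 + 0.054756) = 0.14485 g → mol O = 0.14485 ÷ 15.999 = 0.0090539 mol
mass % C = 0.21749 g ÷ 0.4171 g × 100%

52.14%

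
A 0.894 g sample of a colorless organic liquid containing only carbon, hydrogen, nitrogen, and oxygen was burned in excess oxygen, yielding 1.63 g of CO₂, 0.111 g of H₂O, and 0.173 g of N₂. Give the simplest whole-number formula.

C9H3N3O4

mol C = 1.63 g CO₂ ÷ 44.009 g/mol = 0.03704 mol
mol H = 2 × 0.111 g H₂O ÷ 18.015 g/mol = 0.01232 mol
mol N = 2 × 0.173 g N₂ ÷ 28.014 g/mol = 0.01235 mol
mass O = 0.894 − (0.4449 + 0.01242 + 0.1730) = 0.2637 g → mol O = 0.2637 ÷ 15.999 = 0.01648 mol
Divide by the smallest (0.01232 mol): C 3.006, H 1.000, N 1.002, O 1.338
Multiplying each by 3 gives whole numbers: C 9.02, H 3.00, N 3.01, O 4.01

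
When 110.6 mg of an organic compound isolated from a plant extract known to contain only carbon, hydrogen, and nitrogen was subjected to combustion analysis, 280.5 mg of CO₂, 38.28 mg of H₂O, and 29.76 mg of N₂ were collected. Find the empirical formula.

C3H2N

mol C = 0.2805 g CO₂ ÷ 44.009 g/mol = 0.0063737 mol
mol H = 2 × 0.03828 g H₂O ÷ 18.015 g/mol = 0.0042498 mol
mol N = 2 × 0.02976 g N₂ ÷ 28.014 g/mol = 0.0021247 mol
Divide by the smallest (0.0021247 mol): C 3.000, H 2.000, N 1.000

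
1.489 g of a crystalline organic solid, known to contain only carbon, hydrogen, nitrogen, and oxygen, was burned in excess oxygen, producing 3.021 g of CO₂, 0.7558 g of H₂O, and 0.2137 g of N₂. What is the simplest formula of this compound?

mol C = 3.021 g CO₂ ÷ 44.009 g/mol = 0.068645 mol
mol H = 2 × 0.7558 g H₂O ÷ 18.015 g/mol = 0.083908 mol
mol N = 2 × 0.2137 g N₂ ÷ 28.014 g/mol = 0.015257 mol
mass O = 1.489 − (0.82450 + 0.084579 + 0.21370) = 0.36623 g → mol O = 0.36623 ÷ 15.999 = 0.022891 mol
Divide by the smallest (0.015257 mol): C 4.499, H 5.500, N 1.000, O 1.500
Multiplying each by 2 gives whole numbers: C 9.00, H 11.00, N 2.00, O 3.00

C9H11N2O3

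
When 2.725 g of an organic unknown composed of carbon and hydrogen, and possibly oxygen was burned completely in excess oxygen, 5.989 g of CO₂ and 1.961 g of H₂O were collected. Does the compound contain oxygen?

mol C = 5.989 g CO₂ ÷ 44.009 g/mol = 0.13609 mol
mol H = 2 × 1.961 g H₂O ÷ 18.015 g/mol = 0.21771 mol
C and H account for only 1.8540 g of the 2.725 g sample; the remaining 0.87102 g must be oxygen.

yes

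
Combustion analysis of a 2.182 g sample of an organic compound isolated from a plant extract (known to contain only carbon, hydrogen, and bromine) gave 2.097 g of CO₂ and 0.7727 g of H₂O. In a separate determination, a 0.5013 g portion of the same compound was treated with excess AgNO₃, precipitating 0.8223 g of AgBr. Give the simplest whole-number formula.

mol C = 2.097 g CO₂ ÷ 44.009 g/mol = 0.047649 mol
mol H = 2 × 0.7727 g H₂O ÷ 18.015 g/mol = 0.085784 mol
From the AgBr data: mol Br per gram of compound = (0.8223 ÷ 187.772) ÷ 0.5013 = 0.0087358 mol/g, so in the 2.182 g combustion sample mol Br = 0.019061 mol
Divide by the smallest (0.019061 mol): C 2.500, H 4.500, Br 1.000
Multiplying each by 2 gives whole numbers: C 5.00, H 9.00, Br 2.00

C5H9Br2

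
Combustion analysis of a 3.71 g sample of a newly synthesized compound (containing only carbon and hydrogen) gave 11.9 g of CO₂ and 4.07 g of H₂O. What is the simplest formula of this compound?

C3H5

mol C = 11.9 g CO₂ ÷ 44.009 g/mol = 0.2704 mol
mol H = 2 × 4.07 g H₂O ÷ 18.015 g/mol = 0.4518 mol
Divide by the smallest (0.2704 mol): C 1.000, H 1.671
Multiplying each by 3 gives whole numbers: C 3.00, H 5.01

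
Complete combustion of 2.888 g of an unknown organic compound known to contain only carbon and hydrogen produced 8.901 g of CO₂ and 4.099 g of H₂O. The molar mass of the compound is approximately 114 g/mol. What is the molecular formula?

mol C = 8.901 g CO₂ ÷ 44.009 g/mol = 0.20225 mol
mol H = 2 × 4.099 g H₂O ÷ 18.015 g/mol = 0.45507 mol
Divide by the smallest (0.20225 mol): C 1.000, H 2.250
Multiplying each by 4 gives whole numbers: C 4.00, H 9.00
Empirical formula: C4H9
Empirical-formula mass = 57.12 g/mol; 114 ÷ 57.12 ≈ 2, so the molecular formula is C8H18.

C8H18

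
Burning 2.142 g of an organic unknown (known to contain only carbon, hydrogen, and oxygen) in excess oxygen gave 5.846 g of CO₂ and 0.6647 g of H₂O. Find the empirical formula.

mol C = 5.846 g CO₂ ÷ 44.009 g/mol = 0.13284 mol
mol H = 2 × 0.6647 g H₂O ÷ 18.015 g/mol = 0.073794 mol
mass O = 2.142 − (1.5955 + 0.074384) = 0.47212 g → mol O = 0.47212 ÷ 15.999 = 0.029509 mol
Divide by the smallest (0.029509 mol): C 4.502, H 2.501, O 1.000
Multiplying each by 2 gives whole numbers: C 9.00, H 5.00, O 2.00

C9H5O2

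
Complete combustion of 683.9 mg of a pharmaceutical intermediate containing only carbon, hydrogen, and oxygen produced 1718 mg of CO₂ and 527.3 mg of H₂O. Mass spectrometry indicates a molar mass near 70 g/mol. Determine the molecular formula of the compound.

mol C = 1.718 g CO₂ ÷ 44.009 g/mol = 0.039037 mol
mol H = 2 × 0.5273 g H₂O ÷ 18.015 g/mol = 0.058540 mol
mass O = 0.6839 − (0.46888 + 0.059008) = 0.15601 g → mol O = 0.15601 ÷ 15.999 = 0.0097514 mol
Divide by the smallest (0.0097514 mol): C 4.003, H 6.003, O 1.000
Empirical formula: C4H6O
Empirical-formula mass = 70.09 g/mol; 70 ÷ 70.09 ≈ 1, so the molecular formula is C4H6O.

C4H6O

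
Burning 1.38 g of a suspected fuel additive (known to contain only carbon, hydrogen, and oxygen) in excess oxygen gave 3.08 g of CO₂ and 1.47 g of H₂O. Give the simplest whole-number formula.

C3H7O

mol C = 3.08 g CO₂ ÷ 44.009 g/mol = 0.06999 mol
mol H = 2 × 1.47 g H₂O ÷ 18.015 g/mol = 0.1632 mol
mass O = 1.38 − (0.8406 + 0.1645) = 0.3749 g → mol O = 0.3749 ÷ 15.999 = 0.02343 mol
Divide by the smallest (0.02343 mol): C 2.987, H 6.965, O 1.000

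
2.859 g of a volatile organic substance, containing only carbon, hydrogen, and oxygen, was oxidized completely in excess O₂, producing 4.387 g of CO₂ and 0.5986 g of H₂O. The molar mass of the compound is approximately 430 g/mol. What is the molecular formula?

C15H10O15

mol C = 4.387 g CO₂ ÷ 44.009 g/mol = 0.099684 mol
mol H = 2 × 0.5986 g H₂O ÷ 18.015 g/mol = 0.066456 mol
mass O = 2.859 − (1.1973 + 0.066987) = 1.5947 g → mol O = 1.5947 ÷ 15.999 = 0.099675 mol
Divide by the smallest (0.066456 mol): C 1.500, H 1.000, O 1.500
Multiplying each by 2 gives whole numbers: C 3.00, H 2.00, O 3.00
Empirical formula: C3H2O3
Empirical-formula mass = 86.05 g/mol; 430 ÷ 86.05 ≈ 5, so the molecular formula is C15H10O15.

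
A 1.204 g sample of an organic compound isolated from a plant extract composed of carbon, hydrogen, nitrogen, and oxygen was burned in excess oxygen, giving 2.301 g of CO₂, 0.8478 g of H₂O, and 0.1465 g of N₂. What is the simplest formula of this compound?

C5H9NO2

mol C = 2.301 g CO₂ ÷ 44.009 g/mol = 0.052285 mol
mol H = 2 × 0.8478 g H₂O ÷ 18.015 g/mol = 0.094122 mol
mol N = 2 × 0.1465 g N₂ ÷ 28.014 g/mol = 0.010459 mol
mass O = 1.204 − (0.62799 + 0.094875 + 0.14650) = 0.33463 g → mol O = 0.33463 ÷ 15.999 = 0.020916 mol
Divide by the smallest (0.010459 mol): C 4.999, H 8.999, N 1.000, O 2.000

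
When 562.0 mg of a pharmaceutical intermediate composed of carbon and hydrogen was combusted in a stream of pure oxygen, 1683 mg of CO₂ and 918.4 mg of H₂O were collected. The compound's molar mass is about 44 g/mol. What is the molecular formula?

C3H8

mol C = 1.683 g CO₂ ÷ 44.009 g/mol = 0.038242 mol
mol H = 2 × 0.9184 g H₂O ÷ 18.015 g/mol = 0.10196 mol
Divide by the smallest (0.038242 mol): C 1.000, H 2.666
Multiplying each by 3 gives whole numbers: C 3.00, H 8.00
Empirical formula: C3H8
Empirical-formula mass = 44.10 g/mol; 44 ÷ 44.10 ≈ 1, so the molecular formula is C3H8.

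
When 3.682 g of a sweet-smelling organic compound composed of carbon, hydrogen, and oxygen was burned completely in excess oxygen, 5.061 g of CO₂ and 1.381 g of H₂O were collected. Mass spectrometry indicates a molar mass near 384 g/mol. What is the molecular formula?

mol C = 5.061 g CO₂ ÷ 44.009 g/mol = 0.11500 mol
mol H = 2 × 1.381 g H₂O ÷ 18.015 g/mol = 0.15332 mol
mass O = 3.682 − (1.3813 + 0.15454) = 2.1462 g → mol O = 2.1462 ÷ 15.999 = 0.13415 mol
Divide by the smallest (0.11500 mol): C 1.000, H 1.333, O 1.166
Multiplying each by 6 gives whole numbers: C 6.00, H 8.00, O 7.00
Empirical formula: C6H8O7
Empirical-formula mass = 192.12 g/mol; 384 ÷ 192.12 ≈ 2, so the molecular formula is C12H16O14.

C12H16O14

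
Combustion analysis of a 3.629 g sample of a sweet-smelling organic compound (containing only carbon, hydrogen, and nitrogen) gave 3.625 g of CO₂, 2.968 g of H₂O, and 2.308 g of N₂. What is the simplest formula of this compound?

mol C = 3.625 g CO₂ ÷ 44.009 g/mol = 0.082370 mol
mol H = 2 × 2.968 g H₂O ÷ 18.015 g/mol = 0.32950 mol
mol N = 2 × 2.308 g N₂ ÷ 28.014 g/mol = 0.16477 mol
Divide by the smallest (0.082370 mol): C 1.000, H 4.000, N 2.000

CH4N2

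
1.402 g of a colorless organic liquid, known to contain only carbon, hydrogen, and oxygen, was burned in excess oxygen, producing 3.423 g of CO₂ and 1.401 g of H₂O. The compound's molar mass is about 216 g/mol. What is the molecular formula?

mol C = 3.423 g CO₂ ÷ 44.009 g/mol = 0.077780 mol
mol H = 2 × 1.401 g H₂O ÷ 18.015 g/mol = 0.15554 mol
mass O = 1.402 − (0.93421 + 0.15678) = 0.31101 g → mol O = 0.31101 ÷ 15.999 = 0.019439 mol
Divide by the smallest (0.019439 mol): C 4.001, H 8.001, O 1.000
Empirical formula: C4H8O
Empirical-formula mass = 72.11 g/mol; 216 ÷ 72.11 ≈ 3, so the molecular formula is C12H24O3.

C12H24O3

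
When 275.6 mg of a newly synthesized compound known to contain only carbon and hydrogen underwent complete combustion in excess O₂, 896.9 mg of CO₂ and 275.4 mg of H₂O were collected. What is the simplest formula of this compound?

mol C = 0.8969 g CO₂ ÷ 44.009 g/mol = 0.020380 mol
mol H = 2 × 0.2754 g H₂O ÷ 18.015 g/mol = 0.030575 mol
Divide by the smallest (0.020380 mol): C 1.000, H 1.500
Multiplying each by 2 gives whole numbers: C 2.00, H 3.00

C2H3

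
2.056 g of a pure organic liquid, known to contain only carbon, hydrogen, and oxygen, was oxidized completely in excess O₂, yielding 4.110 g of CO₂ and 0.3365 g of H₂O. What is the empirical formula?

mol C = 4.110 g CO₂ ÷ 44.009 g/mol = 0.093390 mol
mol H = 2 × 0.3365 g H₂O ÷ 18.015 g/mol = 0.037358 mol
mass O = 2.056 − (1.1217 + 0.037657) = 0.89664 g → mol O = 0.89664 ÷ 15.999 = 0.056043 mol
Divide by the smallest (0.037358 mol): C 2.500, H 1.000, O 1.500
Multiplying each by 2 gives whole numbers: C 5.00, H 2.00, O 3.00

C5H2O3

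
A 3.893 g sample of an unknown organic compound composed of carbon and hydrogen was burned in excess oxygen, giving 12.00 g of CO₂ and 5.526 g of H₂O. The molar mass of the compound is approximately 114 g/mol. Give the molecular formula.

C8H18

mol C = 12.00 g CO₂ ÷ 44.009 g/mol = 0.27267 mol
mol H = 2 × 5.526 g H₂O ÷ 18.015 g/mol = 0.61349 mol
Divide by the smallest (0.27267 mol): C 1.000, H 2.250
Multiplying each by 4 gives whole numbers: C 4.00, H 9.00
Empirical formula: C4H9
Empirical-formula mass = 57.12 g/mol; 114 ÷ 57.12 ≈ 2, so the molecular formula is C8H18.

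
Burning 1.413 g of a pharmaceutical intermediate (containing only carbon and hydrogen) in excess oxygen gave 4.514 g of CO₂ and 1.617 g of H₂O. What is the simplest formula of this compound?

mol C = 4.514 g CO₂ ÷ 44.009 g/mol = 0.10257 mol
mol H = 2 × 1.617 g H₂O ÷ 18.015 g/mol = 0.17952 mol
Divide by the smallest (0.10257 mol): C 1.000, H 1.750
Multiplying each by 4 gives whole numbers: C 4.00, H 7.00

C4H7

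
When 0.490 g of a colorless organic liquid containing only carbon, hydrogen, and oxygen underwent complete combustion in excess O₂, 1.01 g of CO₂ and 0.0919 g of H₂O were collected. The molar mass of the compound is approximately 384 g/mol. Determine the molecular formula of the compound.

C18H8O10

mol C = 1.01 g CO₂ ÷ 44.009 g/mol = 0.02295 mol
mol H = 2 × 0.0919 g H₂O ÷ 18.015 g/mol = 0.01020 mol
mass O = 0.490 − (0.2757 + 0.01028) = 0.2041 g → mol O = 0.2041 ÷ 15.999 = 0.01275 mol
Divide by the smallest (0.01020 mol): C 2.249, H 1.000, O 1.250
Multiplying each by 4 gives whole numbers: C 9.00, H 4.00, O 5.00
Empirical formula: C9H4O5
Empirical-formula mass = 192.13 g/mol; 384 ÷ 192.13 ≈ 2, so the molecular formula is C18H8O10.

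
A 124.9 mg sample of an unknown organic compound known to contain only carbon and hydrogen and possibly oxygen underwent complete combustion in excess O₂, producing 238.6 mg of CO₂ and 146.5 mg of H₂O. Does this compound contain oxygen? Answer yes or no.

yes

mol C = 0.2386 g CO₂ ÷ 44.009 g/mol = 0.0054216 mol
mol H = 2 × 0.1465 g H₂O ÷ 18.015 g/mol = 0.016264 mol
C and H account for only 0.081513 g of the 0.1249 g sample; the remaining 0.043387 g must be oxygen.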